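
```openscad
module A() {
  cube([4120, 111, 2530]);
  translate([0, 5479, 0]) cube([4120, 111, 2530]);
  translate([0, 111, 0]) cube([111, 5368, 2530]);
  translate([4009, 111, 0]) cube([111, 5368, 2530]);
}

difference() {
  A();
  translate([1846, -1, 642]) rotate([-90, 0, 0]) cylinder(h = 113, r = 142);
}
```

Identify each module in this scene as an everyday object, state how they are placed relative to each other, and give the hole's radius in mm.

A is a house frame. The house frame has a circular hole through its front wall. The hole's radius is 142 mm.

The subtracted cylinder has r = 142 mm.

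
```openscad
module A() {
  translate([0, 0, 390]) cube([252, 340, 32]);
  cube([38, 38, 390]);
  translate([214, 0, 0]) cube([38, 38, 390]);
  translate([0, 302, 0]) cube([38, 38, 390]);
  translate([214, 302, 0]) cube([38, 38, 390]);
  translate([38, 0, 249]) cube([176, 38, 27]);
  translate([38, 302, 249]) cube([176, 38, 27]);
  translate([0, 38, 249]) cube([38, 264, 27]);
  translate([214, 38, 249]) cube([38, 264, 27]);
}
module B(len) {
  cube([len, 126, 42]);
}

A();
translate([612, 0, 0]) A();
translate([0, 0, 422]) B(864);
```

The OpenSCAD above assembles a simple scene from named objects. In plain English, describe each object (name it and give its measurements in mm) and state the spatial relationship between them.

A is a four-legged stool. The seat is 252×340 mm, 32 mm thick, top at z = 422 mm. It stands on four square legs, each 38×38 mm in cross-section, from z = 0 to the seat underside, each flush with a corner of the seat. Four stretchers, 38 mm wide and 27 mm tall, connect adjacent legs with their undersides at z = 249 mm, each running between the inner faces of the legs it joins and aligned with the legs' outer faces on the other axis.

B is a rectangular beam 864 mm long (x), 126 mm deep (y), 42 mm thick (z).

The beam spans the tops of two stools placed 360 mm apart, resting at z = 422 mm.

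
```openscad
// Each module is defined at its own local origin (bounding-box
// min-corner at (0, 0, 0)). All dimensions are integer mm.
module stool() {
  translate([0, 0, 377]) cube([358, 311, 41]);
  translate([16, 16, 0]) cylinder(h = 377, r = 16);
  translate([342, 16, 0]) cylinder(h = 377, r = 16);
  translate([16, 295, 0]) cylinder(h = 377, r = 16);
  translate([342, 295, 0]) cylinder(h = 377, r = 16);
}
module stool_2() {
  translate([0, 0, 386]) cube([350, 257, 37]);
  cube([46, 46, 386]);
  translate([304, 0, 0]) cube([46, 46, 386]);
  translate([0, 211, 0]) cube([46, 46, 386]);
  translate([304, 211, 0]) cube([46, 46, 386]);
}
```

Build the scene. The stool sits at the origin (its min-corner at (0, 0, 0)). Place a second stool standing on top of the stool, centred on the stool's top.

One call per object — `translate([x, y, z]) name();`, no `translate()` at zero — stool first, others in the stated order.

stool();
translate([4, 27, 418]) stool_2();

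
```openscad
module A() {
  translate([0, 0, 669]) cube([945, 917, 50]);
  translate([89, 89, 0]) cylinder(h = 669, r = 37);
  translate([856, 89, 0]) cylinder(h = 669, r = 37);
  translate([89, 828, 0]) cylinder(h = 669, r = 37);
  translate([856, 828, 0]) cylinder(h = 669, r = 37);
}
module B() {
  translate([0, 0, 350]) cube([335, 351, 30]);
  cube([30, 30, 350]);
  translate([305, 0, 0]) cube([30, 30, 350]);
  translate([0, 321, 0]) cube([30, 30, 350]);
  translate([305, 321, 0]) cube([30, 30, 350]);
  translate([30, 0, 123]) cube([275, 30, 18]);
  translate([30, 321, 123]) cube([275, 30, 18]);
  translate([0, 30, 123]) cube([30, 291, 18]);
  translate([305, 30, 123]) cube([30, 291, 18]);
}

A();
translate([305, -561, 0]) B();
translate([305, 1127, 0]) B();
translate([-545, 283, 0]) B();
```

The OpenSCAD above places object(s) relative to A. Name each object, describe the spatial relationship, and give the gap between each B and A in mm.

A is a table. B is a stool. Three stools sit around the table at the −y, +y, −x sides. The gap between each stool and the table is 210 mm.

Each stool's nearest face is 210 mm from the table's bounding box.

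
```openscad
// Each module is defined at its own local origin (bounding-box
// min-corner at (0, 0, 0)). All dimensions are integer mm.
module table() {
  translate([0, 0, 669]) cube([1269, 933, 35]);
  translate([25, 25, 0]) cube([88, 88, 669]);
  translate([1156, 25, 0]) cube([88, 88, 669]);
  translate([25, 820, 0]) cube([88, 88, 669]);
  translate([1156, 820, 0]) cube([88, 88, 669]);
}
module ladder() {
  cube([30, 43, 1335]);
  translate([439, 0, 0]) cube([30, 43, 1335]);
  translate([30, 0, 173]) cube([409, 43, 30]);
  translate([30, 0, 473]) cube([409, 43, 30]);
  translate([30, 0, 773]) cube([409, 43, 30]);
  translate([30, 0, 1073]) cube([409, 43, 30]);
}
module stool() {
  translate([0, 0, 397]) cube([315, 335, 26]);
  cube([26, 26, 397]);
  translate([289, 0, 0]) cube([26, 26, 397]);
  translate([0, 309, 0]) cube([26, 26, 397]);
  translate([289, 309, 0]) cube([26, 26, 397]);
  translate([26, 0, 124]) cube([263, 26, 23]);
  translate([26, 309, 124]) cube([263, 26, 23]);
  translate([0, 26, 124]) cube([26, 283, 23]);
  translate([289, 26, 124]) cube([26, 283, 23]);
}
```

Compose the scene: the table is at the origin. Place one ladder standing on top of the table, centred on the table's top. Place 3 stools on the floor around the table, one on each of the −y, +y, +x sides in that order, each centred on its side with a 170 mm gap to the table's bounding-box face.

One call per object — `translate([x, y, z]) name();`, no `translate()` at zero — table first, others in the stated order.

table();
translate([400, 445, 704]) ladder();
translate([477, -505, 0]) stool();
translate([477, 1103, 0]) stool();
translate([1439, 299, 0]) stool();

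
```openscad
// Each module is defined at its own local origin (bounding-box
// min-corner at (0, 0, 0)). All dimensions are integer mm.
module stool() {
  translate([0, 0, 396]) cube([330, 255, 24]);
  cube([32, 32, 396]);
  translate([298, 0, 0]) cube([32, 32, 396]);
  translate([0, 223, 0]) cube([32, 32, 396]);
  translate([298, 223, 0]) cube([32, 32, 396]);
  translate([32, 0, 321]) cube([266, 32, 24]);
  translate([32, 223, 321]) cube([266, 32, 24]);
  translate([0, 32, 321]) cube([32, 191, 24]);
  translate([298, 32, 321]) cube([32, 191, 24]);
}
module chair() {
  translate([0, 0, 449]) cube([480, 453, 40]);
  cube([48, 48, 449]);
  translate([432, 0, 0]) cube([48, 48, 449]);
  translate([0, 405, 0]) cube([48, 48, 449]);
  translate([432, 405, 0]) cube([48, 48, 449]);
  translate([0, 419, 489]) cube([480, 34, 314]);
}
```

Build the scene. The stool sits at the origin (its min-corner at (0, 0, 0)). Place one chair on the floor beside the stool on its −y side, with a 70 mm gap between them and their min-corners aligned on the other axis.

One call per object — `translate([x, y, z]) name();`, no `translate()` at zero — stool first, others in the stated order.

stool();
translate([0, -523, 0]) chair();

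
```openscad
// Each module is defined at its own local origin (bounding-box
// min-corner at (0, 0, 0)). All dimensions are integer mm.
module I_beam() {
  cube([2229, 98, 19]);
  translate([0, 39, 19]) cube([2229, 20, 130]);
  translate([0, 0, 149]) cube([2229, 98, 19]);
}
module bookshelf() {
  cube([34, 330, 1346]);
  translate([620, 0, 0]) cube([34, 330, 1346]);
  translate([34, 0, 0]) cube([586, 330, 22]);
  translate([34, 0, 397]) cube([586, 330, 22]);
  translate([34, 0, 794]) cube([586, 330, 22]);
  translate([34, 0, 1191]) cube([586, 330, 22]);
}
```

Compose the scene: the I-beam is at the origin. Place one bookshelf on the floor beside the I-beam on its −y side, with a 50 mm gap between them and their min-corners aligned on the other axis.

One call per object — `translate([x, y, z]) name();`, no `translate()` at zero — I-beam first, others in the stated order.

I_beam();
translate([0, -380, 0]) bookshelf();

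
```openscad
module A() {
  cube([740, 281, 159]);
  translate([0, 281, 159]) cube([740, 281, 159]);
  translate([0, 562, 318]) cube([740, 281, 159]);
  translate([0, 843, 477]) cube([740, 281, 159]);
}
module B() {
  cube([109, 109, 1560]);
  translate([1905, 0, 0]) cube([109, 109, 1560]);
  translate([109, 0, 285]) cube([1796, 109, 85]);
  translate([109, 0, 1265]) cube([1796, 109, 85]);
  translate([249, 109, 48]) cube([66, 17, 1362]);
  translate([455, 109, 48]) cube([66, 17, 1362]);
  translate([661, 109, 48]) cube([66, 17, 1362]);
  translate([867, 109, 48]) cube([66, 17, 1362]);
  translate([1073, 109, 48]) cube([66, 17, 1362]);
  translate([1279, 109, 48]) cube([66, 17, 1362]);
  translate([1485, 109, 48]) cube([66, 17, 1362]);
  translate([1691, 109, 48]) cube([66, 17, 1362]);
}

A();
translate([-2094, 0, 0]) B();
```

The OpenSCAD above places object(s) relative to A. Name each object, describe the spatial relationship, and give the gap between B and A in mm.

The fence section's nearest face is 80 mm from the staircase's −x face.

A is a staircase. B is a fence section. The fence section is on the floor beside the staircase on its −x side. The gap between the fence section and the staircase is 80 mm.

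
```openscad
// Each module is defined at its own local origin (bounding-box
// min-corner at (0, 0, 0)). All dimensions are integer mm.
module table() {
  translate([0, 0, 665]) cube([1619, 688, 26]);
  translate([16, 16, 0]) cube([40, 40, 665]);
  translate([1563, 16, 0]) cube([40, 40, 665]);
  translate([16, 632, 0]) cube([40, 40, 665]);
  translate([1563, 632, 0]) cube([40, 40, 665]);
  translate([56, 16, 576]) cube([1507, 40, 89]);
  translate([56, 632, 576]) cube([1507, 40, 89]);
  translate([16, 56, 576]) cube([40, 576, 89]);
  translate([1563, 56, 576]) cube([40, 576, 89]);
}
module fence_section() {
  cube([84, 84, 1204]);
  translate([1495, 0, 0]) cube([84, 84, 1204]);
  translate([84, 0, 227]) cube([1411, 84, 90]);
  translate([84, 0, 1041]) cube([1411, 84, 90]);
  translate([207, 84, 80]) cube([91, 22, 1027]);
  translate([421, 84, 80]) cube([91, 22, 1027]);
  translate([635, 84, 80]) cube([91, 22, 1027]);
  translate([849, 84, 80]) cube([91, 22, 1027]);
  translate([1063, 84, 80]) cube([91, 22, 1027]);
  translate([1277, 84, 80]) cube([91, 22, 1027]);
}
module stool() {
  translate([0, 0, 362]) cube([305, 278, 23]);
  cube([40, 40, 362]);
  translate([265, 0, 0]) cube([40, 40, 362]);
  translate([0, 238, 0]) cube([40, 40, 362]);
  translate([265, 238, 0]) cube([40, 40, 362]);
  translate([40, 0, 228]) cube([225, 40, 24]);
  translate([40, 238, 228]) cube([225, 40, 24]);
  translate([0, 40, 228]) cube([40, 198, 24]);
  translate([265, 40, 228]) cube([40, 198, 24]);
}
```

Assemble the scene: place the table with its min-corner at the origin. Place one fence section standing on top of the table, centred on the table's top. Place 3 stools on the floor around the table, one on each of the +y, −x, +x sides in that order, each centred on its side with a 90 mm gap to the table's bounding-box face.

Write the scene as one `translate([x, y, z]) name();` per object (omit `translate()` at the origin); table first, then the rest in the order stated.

table();
translate([20, 291, 691]) fence_section();
translate([657, 778, 0]) stool();
translate([-395, 205, 0]) stool();
translate([1709, 205, 0]) stool();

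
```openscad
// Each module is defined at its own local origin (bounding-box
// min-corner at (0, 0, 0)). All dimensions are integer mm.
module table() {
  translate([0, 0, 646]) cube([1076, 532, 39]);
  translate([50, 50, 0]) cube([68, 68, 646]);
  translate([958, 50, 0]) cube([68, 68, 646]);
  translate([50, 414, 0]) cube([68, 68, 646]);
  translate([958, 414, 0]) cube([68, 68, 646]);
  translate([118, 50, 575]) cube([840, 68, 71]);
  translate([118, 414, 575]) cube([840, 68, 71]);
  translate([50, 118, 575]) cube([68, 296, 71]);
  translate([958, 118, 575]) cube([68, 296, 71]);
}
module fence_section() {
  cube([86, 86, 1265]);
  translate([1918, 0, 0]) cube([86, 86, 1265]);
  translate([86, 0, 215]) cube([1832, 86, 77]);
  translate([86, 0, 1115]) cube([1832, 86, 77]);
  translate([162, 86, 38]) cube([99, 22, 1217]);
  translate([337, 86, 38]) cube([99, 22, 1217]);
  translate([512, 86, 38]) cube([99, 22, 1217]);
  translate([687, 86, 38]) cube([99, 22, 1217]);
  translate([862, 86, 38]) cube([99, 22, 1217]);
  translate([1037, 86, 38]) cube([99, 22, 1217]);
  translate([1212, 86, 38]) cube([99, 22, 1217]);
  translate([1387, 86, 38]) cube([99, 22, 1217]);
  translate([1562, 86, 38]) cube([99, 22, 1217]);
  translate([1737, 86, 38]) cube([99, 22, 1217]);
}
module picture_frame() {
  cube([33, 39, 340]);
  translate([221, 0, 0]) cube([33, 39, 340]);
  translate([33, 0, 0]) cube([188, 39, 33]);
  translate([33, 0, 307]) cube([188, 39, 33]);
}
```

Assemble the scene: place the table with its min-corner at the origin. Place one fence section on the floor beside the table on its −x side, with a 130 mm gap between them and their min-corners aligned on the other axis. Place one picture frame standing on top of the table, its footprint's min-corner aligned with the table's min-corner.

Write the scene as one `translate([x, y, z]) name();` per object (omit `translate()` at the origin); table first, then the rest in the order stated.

table();
translate([-2134, 0, 0]) fence_section();
translate([0, 0, 685]) picture_frame();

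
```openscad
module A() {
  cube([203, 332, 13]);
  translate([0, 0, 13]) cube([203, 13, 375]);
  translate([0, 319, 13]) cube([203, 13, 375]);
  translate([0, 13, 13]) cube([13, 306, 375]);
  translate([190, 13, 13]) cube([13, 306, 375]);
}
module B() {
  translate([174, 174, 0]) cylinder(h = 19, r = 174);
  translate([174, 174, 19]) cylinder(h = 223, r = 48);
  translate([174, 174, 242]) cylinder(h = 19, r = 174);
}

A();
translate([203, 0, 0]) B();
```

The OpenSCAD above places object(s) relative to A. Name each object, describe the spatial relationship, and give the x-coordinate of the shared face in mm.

A is an open box. B is a spool. The spool is against the open box's +x side, with their −y faces flush. The x-coordinate of the shared face is 203 mm.

The open box's +x face and the spool's −x face are both at x = 203 mm.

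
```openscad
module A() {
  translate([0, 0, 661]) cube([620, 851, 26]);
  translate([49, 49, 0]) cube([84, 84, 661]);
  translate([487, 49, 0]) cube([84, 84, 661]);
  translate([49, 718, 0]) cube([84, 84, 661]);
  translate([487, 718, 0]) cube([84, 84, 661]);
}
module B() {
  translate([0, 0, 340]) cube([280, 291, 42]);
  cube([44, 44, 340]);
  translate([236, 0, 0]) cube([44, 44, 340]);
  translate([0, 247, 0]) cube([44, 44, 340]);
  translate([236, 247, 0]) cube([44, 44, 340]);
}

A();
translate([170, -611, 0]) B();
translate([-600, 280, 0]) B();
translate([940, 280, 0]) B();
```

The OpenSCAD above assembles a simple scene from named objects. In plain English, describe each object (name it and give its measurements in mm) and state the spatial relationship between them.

A is a table with a 620×851 mm rectangular top, 26 mm thick, top surface at z = 687 mm, supported by four 84×84 mm square legs, each inset 49 mm from the nearest pair of top edges, running from the floor.

B is a four-legged stool. The seat is 280×291 mm, 42 mm thick, top at z = 382 mm. It stands on four square legs, each 44×44 mm in cross-section, from z = 0 to the seat underside, each flush with a corner of the seat.

Three stools sit around the table at the −y, −x, +x sides.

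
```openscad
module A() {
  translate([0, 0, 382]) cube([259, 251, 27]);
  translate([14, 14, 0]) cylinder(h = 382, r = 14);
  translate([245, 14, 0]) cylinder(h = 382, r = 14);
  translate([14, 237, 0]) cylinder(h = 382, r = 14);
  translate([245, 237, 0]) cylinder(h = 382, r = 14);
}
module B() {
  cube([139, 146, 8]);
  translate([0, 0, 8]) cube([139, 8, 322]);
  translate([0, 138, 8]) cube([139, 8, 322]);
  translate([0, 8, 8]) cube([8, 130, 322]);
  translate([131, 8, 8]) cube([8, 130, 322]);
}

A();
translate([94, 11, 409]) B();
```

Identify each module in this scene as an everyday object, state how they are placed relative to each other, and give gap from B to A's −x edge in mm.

A is a stool. B is an open box. The open box is on top of the stool. The gap from the open box to the stool's −x edge is 94 mm.

The open box's min-x is at 94; the stool's min-x is 0; gap = 94 mm.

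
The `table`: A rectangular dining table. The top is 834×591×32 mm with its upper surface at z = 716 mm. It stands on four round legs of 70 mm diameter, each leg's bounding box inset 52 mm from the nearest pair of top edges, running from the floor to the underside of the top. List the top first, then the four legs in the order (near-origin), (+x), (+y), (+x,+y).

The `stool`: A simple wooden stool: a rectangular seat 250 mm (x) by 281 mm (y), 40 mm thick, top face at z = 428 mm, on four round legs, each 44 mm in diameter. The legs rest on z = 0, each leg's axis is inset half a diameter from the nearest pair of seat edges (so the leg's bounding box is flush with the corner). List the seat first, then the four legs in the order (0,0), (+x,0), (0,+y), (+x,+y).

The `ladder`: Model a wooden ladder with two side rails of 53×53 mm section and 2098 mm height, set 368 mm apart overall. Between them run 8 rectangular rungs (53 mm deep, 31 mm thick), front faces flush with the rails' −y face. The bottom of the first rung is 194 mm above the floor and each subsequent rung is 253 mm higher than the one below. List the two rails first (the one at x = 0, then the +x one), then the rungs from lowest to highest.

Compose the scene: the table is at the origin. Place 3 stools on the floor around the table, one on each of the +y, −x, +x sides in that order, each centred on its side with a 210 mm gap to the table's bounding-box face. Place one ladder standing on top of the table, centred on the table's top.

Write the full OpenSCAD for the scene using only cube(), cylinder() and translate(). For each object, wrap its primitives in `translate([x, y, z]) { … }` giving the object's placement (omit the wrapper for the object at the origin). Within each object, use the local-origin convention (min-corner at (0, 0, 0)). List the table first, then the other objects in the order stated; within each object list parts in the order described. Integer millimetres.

translate([0, 0, 684]) cube([834, 591, 32]);
translate([87, 87, 0]) cylinder(h = 684, r = 35);
translate([747, 87, 0]) cylinder(h = 684, r = 35);
translate([87, 504, 0]) cylinder(h = 684, r = 35);
translate([747, 504, 0]) cylinder(h = 684, r = 35);
translate([292, 801, 0]) {
  translate([0, 0, 388]) cube([250, 281, 40]);
  translate([22, 22, 0]) cylinder(h = 388, r = 22);
  translate([228, 22, 0]) cylinder(h = 388, r = 22);
  translate([22, 259, 0]) cylinder(h = 388, r = 22);
  translate([228, 259, 0]) cylinder(h = 388, r = 22);
}
translate([-460, 155, 0]) {
  translate([0, 0, 388]) cube([250, 281, 40]);
  translate([22, 22, 0]) cylinder(h = 388, r = 22);
  translate([228, 22, 0]) cylinder(h = 388, r = 22);
  translate([22, 259, 0]) cylinder(h = 388, r = 22);
  translate([228, 259, 0]) cylinder(h = 388, r = 22);
}
translate([1044, 155, 0]) {
  translate([0, 0, 388]) cube([250, 281, 40]);
  translate([22, 22, 0]) cylinder(h = 388, r = 22);
  translate([228, 22, 0]) cylinder(h = 388, r = 22);
  translate([22, 259, 0]) cylinder(h = 388, r = 22);
  translate([228, 259, 0]) cylinder(h = 388, r = 22);
}
translate([233, 269, 716]) {
  cube([53, 53, 2098]);
  translate([315, 0, 0]) cube([53, 53, 2098]);
  translate([53, 0, 194]) cube([262, 53, 31]);
  translate([53, 0, 447]) cube([262, 53, 31]);
  translate([53, 0, 700]) cube([262, 53, 31]);
  translate([53, 0, 953]) cube([262, 53, 31]);
  translate([53, 0, 1206]) cube([262, 53, 31]);
  translate([53, 0, 1459]) cube([262, 53, 31]);
  translate([53, 0, 1712]) cube([262, 53, 31]);
  translate([53, 0, 1965]) cube([262, 53, 31]);
}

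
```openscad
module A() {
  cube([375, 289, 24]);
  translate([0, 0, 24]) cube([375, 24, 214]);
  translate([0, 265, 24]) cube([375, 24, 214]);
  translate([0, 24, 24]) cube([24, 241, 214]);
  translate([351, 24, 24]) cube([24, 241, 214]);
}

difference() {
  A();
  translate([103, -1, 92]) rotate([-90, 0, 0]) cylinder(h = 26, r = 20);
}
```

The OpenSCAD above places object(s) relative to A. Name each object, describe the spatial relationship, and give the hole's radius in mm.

The subtracted cylinder has r = 20 mm.

A is an open box. The open box has a circular hole through its front wall. The hole's radius is 20 mm.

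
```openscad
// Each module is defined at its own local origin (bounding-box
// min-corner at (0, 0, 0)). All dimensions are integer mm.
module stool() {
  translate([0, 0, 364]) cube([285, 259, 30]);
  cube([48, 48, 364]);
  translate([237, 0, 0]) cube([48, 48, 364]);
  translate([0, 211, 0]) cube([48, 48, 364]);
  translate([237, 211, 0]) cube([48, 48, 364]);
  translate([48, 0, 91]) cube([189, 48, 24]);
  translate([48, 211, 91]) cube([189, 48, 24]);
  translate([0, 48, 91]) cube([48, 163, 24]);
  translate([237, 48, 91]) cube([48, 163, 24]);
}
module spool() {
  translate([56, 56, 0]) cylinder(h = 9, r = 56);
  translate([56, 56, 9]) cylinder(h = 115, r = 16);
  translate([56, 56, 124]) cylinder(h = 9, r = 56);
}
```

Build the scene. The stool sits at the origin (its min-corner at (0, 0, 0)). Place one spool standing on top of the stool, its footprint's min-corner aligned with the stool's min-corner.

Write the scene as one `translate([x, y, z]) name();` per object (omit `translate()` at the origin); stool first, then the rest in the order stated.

stool();
translate([0, 0, 394]) spool();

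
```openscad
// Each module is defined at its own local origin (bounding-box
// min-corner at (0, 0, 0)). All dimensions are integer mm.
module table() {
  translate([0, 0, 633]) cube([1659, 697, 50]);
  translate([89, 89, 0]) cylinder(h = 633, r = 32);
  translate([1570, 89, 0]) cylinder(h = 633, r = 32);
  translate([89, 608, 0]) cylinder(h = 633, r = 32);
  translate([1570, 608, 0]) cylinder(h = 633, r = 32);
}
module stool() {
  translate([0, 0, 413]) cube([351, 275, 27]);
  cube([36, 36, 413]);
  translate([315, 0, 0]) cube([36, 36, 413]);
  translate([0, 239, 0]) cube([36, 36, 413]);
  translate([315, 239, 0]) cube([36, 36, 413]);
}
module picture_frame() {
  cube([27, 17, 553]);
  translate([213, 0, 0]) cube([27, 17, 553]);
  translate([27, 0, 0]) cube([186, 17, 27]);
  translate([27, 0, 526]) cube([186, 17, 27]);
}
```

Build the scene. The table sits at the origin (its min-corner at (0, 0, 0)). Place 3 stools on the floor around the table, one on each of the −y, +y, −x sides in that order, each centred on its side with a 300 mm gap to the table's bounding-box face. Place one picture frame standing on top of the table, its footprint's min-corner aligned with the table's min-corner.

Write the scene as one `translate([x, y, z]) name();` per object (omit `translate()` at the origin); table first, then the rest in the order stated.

table();
translate([654, -575, 0]) stool();
translate([654, 997, 0]) stool();
translate([-651, 211, 0]) stool();
translate([0, 0, 683]) picture_frame();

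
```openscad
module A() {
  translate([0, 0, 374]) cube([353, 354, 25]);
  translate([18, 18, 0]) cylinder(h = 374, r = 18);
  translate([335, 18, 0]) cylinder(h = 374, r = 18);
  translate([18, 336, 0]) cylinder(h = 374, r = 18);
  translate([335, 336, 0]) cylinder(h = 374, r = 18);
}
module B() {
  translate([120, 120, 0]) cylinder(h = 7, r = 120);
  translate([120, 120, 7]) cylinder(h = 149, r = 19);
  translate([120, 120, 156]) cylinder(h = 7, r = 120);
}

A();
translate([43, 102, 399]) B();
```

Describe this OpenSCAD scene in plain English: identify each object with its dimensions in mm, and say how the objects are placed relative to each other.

A is a four-legged stool. The seat is a 353×354×25 mm slab whose top surface is at z = 399 mm; four round legs, each 36 mm in diameter, run from the floor (z = 0) to the underside of the seat, each leg's axis is inset half a diameter from the nearest pair of seat edges (so the leg's bounding box is flush with the corner).

B is a spool: two coaxial disc flanges of radius 120 mm and thickness 7 mm, joined by a core cylinder of radius 19 mm and height 149 mm. The lower flange rests on z = 0 and the three cylinders share a vertical axis.

The spool is on top of the stool.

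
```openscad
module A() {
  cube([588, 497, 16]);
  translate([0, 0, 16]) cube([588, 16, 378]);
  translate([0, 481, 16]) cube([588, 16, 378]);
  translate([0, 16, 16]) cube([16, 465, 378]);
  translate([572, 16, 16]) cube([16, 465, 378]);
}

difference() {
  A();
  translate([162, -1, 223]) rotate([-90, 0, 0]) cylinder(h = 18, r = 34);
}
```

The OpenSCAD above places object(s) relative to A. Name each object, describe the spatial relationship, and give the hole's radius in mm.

A is an open box. The open box has a circular hole through its front wall. The hole's radius is 34 mm.

The subtracted cylinder has r = 34 mm.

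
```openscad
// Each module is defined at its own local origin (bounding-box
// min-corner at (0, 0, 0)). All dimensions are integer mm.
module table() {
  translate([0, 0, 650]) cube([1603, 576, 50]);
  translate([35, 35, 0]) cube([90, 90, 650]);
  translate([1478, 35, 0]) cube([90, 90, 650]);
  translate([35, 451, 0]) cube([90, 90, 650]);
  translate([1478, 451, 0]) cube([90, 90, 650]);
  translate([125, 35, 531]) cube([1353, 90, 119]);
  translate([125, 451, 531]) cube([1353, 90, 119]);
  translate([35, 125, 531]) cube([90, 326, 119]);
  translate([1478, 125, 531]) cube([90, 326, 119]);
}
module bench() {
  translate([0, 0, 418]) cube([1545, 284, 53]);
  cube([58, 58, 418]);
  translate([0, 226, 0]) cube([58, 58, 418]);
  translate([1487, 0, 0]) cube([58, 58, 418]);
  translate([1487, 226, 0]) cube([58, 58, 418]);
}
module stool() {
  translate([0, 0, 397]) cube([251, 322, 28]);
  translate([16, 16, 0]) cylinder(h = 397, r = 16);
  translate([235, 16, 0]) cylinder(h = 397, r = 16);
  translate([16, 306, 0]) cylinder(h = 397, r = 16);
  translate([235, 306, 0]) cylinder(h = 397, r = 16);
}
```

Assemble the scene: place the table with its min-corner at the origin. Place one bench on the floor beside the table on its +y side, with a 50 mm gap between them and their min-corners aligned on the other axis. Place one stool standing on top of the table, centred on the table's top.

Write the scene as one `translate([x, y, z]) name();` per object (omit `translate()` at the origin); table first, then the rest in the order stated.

table();
translate([0, 626, 0]) bench();
translate([676, 127, 700]) stool();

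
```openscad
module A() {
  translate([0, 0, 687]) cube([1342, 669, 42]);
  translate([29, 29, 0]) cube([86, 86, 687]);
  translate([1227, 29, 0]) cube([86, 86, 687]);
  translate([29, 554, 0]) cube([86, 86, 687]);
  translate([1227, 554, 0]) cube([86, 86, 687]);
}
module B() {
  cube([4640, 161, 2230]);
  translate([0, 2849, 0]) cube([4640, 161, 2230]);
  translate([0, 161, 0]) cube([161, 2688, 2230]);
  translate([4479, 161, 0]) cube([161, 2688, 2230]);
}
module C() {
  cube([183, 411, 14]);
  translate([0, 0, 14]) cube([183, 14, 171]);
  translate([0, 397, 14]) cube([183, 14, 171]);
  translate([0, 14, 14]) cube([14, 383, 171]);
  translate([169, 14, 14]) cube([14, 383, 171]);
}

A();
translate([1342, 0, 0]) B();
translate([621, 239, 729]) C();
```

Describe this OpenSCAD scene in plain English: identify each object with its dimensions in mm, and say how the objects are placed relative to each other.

A is a table: top 1342 mm (x) × 669 mm (y), 42 mm thick, upper face at z = 729 mm, on four 86×86 mm square legs, each inset 29 mm from the nearest pair of top edges, running from z = 0 to the bottom of the top.

B is the wall frame of a small rectangular building: four walls, each 2230 mm tall and 161 mm thick, enclosing a footprint 4640 mm (x) by 3010 mm (y) outside-to-outside, with no floor or roof. The front and back walls (the −y and +y sides) span the full width; the two side walls fit between them.

C is an open storage box with external size 183×411×185 mm and wall thickness 14 mm (the base is also 14 mm thick). The base covers the whole footprint; the four walls stand on the base, with the y-facing walls full-width and the x-facing walls fitting between their inner faces.

The house frame is against the table's +x side, with their −y faces flush. The open box is on top of the table.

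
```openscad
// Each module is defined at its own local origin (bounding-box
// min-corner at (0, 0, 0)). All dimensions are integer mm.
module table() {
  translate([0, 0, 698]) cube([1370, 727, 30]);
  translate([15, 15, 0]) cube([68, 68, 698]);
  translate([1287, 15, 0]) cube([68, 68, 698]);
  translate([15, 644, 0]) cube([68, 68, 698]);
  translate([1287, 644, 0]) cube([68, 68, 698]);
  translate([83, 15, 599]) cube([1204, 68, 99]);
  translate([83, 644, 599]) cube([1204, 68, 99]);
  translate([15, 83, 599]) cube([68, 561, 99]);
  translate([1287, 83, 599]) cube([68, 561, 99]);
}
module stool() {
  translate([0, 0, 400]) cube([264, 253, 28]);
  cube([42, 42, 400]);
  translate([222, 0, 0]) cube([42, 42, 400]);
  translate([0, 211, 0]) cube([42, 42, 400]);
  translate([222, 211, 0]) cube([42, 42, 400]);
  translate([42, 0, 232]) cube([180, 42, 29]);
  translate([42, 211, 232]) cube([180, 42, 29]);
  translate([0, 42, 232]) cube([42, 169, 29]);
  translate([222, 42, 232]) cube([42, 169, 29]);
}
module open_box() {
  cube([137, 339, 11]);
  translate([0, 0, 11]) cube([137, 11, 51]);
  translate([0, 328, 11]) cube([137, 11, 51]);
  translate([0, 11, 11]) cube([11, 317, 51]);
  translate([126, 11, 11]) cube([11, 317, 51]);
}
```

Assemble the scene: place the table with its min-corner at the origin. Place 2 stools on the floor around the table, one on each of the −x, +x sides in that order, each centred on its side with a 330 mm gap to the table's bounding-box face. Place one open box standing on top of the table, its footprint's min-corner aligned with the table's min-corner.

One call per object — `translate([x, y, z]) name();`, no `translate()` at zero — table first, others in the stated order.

table();
translate([-594, 237, 0]) stool();
translate([1700, 237, 0]) stool();
translate([0, 0, 728]) open_box();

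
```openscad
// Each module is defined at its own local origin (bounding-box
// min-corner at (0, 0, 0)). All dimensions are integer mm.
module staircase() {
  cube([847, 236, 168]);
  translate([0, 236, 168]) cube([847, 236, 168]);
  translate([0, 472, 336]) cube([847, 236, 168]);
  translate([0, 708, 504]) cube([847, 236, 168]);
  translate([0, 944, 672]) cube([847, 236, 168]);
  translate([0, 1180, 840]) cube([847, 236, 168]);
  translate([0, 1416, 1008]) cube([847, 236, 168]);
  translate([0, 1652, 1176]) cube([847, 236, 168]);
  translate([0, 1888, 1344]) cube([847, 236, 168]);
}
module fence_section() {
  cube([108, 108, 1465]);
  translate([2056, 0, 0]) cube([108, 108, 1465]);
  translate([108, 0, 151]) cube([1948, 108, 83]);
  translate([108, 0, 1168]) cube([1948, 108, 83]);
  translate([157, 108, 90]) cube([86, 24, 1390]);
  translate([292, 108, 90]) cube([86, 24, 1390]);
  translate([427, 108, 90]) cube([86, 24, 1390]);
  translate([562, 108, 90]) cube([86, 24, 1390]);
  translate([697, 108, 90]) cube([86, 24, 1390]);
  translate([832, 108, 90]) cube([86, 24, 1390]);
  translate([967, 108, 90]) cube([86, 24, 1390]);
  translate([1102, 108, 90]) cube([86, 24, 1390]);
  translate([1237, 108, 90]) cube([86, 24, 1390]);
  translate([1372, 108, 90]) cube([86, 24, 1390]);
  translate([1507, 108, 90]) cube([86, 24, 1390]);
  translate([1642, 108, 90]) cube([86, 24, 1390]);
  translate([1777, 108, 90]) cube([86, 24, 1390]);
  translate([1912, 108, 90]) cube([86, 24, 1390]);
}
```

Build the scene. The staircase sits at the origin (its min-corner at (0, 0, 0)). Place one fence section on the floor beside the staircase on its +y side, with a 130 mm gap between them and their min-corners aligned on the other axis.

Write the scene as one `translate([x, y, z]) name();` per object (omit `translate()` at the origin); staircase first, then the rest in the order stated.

staircase();
translate([0, 2254, 0]) fence_section();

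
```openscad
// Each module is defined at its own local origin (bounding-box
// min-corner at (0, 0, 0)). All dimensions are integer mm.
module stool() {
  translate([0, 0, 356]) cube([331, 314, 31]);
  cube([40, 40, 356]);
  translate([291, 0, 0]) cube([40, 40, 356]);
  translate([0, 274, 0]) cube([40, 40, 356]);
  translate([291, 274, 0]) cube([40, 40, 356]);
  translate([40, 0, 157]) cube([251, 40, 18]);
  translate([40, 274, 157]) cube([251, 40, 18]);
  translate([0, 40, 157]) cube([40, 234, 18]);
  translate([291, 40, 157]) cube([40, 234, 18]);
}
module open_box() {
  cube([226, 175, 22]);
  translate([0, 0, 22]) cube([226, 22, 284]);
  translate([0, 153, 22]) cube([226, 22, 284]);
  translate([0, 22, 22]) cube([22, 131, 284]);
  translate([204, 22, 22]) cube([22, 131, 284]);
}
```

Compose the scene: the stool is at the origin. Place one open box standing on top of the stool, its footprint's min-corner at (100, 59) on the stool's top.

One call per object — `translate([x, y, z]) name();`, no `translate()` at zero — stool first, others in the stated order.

stool();
translate([100, 59, 387]) open_box();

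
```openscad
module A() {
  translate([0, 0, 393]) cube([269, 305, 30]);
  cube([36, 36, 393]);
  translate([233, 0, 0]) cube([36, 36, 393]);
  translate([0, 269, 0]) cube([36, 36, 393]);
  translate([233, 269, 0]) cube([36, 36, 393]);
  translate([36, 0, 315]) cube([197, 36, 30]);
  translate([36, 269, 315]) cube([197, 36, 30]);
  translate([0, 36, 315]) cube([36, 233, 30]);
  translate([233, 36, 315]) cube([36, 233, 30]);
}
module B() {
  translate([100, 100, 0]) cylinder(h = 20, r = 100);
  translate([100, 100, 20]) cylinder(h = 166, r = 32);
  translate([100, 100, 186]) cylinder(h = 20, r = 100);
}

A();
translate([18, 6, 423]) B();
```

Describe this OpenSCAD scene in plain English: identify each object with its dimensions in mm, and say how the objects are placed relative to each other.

A is a four-legged stool. The seat is a 269×305×30 mm slab whose top surface is at z = 423 mm; four square legs, each 36×36 mm in cross-section, run from the floor (z = 0) to the underside of the seat, each flush with a corner of the seat. Four stretchers, 36 mm wide and 30 mm tall, connect adjacent legs with their undersides at z = 315 mm, each running between the inner faces of the legs it joins and aligned with the legs' outer faces on the other axis.

B is a spool: two coaxial disc flanges of radius 100 mm and thickness 20 mm, joined by a core cylinder of radius 32 mm and height 166 mm. The lower flange rests on z = 0 and the three cylinders share a vertical axis.

The spool is on top of the stool.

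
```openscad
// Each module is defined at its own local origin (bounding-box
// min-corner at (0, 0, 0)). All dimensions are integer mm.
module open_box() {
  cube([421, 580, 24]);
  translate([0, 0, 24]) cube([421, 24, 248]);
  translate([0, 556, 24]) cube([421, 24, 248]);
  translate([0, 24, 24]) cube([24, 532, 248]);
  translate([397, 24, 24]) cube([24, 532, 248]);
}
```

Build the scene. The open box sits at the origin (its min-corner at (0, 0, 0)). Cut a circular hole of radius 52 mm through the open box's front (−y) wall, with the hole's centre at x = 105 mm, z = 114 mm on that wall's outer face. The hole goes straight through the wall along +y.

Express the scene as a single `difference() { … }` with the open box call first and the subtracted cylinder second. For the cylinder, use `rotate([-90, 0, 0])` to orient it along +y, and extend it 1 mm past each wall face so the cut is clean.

difference() {
  open_box();
  translate([105, -1, 114]) rotate([-90, 0, 0]) cylinder(h = 26, r = 52);
}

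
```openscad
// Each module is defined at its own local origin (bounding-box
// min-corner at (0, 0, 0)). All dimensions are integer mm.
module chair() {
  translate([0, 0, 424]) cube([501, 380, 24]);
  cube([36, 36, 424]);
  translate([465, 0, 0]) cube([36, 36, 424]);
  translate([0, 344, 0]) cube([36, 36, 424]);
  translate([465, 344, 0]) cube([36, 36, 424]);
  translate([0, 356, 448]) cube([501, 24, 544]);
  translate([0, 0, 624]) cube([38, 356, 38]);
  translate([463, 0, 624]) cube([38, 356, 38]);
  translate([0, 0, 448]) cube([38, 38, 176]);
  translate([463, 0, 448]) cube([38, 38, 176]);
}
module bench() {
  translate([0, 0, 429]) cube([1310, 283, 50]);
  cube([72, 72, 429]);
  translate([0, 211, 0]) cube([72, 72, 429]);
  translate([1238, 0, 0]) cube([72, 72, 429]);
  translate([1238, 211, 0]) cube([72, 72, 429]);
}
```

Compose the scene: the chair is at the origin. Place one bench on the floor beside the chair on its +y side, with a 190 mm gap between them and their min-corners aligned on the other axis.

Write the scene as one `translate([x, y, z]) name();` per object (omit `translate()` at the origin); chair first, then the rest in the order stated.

chair();
translate([0, 570, 0]) bench();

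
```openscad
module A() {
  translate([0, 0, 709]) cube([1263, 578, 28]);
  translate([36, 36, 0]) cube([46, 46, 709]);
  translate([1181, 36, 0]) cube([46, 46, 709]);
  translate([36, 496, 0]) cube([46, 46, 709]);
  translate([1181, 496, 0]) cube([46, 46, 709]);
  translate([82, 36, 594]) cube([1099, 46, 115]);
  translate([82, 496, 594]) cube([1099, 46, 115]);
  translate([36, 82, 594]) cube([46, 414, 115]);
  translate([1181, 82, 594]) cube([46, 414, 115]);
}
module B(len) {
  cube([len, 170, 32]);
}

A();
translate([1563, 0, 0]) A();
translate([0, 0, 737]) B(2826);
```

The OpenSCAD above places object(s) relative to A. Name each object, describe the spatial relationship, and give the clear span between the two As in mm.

A is a table. B is a beam. A beam spans the tops of two tables. The clear span between the two tables is 300 mm.

Second table starts at x = 1563; first ends at x = 1263; clear span = 1563 − 1263 = 300 mm.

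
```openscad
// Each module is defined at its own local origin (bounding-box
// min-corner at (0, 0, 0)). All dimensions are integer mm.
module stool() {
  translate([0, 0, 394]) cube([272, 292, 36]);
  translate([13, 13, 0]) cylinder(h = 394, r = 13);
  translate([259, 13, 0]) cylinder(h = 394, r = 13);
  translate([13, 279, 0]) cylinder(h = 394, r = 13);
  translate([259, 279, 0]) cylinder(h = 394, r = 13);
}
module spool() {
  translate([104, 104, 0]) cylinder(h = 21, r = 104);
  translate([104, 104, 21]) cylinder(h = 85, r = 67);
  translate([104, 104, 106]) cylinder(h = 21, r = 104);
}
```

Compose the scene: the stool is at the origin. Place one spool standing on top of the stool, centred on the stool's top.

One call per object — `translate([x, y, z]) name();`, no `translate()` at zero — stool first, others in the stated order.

stool();
translate([32, 42, 430]) spool();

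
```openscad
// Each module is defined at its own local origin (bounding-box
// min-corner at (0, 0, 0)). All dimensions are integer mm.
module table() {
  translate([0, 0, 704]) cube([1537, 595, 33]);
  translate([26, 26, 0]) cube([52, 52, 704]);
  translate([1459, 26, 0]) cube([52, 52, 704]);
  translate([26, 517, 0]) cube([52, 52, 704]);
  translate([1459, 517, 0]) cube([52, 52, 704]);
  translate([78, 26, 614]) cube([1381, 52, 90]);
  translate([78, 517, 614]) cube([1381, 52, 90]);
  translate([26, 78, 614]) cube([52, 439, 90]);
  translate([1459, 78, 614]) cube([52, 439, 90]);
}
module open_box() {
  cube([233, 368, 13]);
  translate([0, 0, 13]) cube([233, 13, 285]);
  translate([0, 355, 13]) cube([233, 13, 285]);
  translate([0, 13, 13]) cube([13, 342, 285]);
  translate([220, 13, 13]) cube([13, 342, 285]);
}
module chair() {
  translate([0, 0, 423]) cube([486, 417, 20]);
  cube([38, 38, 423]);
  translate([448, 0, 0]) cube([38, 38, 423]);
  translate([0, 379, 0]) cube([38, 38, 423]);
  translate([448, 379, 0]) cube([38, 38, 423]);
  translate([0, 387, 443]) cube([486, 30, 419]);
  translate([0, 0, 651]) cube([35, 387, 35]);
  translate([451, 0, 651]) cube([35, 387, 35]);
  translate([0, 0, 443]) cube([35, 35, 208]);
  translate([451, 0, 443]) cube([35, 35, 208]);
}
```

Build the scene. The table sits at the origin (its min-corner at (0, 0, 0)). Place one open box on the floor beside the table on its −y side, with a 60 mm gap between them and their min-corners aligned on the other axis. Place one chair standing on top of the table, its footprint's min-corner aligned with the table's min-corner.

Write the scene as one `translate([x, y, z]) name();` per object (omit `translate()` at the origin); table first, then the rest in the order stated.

table();
translate([0, -428, 0]) open_box();
translate([0, 0, 737]) chair();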